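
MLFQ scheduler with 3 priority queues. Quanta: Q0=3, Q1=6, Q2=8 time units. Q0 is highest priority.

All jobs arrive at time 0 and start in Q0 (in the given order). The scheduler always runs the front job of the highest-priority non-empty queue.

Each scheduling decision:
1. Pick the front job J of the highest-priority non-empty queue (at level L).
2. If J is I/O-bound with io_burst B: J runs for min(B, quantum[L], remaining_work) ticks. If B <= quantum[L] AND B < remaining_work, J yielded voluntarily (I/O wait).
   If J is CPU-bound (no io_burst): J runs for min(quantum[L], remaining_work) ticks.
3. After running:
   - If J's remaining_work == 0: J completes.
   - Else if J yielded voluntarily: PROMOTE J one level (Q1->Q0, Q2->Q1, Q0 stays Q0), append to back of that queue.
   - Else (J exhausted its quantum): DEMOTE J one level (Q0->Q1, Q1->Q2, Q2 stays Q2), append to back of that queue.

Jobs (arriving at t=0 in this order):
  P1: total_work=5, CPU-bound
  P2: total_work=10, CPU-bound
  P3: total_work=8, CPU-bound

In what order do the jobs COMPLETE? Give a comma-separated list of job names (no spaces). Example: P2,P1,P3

Answer: P1,P3,P2

Derivation:
t=0-3: P1@Q0 runs 3, rem=2, quantum used, demote→Q1. Q0=[P2,P3] Q1=[P1] Q2=[]
t=3-6: P2@Q0 runs 3, rem=7, quantum used, demote→Q1. Q0=[P3] Q1=[P1,P2] Q2=[]
t=6-9: P3@Q0 runs 3, rem=5, quantum used, demote→Q1. Q0=[] Q1=[P1,P2,P3] Q2=[]
t=9-11: P1@Q1 runs 2, rem=0, completes. Q0=[] Q1=[P2,P3] Q2=[]
t=11-17: P2@Q1 runs 6, rem=1, quantum used, demote→Q2. Q0=[] Q1=[P3] Q2=[P2]
t=17-22: P3@Q1 runs 5, rem=0, completes. Q0=[] Q1=[] Q2=[P2]
t=22-23: P2@Q2 runs 1, rem=0, completes. Q0=[] Q1=[] Q2=[]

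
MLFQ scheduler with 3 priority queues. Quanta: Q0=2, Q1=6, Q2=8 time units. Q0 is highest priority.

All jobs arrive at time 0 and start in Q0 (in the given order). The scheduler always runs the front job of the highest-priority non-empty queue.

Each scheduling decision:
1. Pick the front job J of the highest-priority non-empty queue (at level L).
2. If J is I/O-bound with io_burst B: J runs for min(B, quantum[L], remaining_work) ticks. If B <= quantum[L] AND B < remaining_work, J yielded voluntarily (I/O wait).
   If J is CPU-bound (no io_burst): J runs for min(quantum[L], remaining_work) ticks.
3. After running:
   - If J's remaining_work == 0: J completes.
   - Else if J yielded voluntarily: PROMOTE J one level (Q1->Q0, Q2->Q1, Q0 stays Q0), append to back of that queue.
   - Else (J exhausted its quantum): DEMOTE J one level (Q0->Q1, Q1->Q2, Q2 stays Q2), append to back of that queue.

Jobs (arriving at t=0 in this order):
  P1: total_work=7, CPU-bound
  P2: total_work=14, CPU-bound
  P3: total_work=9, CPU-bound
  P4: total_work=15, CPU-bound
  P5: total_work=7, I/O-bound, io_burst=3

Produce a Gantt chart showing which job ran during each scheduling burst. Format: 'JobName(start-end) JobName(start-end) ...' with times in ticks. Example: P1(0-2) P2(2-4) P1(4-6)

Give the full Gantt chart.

Answer: P1(0-2) P2(2-4) P3(4-6) P4(6-8) P5(8-10) P1(10-15) P2(15-21) P3(21-27) P4(27-33) P5(33-36) P5(36-38) P2(38-44) P3(44-45) P4(45-52)

Derivation:
t=0-2: P1@Q0 runs 2, rem=5, quantum used, demote→Q1. Q0=[P2,P3,P4,P5] Q1=[P1] Q2=[]
t=2-4: P2@Q0 runs 2, rem=12, quantum used, demote→Q1. Q0=[P3,P4,P5] Q1=[P1,P2] Q2=[]
t=4-6: P3@Q0 runs 2, rem=7, quantum used, demote→Q1. Q0=[P4,P5] Q1=[P1,P2,P3] Q2=[]
t=6-8: P4@Q0 runs 2, rem=13, quantum used, demote→Q1. Q0=[P5] Q1=[P1,P2,P3,P4] Q2=[]
t=8-10: P5@Q0 runs 2, rem=5, quantum used, demote→Q1. Q0=[] Q1=[P1,P2,P3,P4,P5] Q2=[]
t=10-15: P1@Q1 runs 5, rem=0, completes. Q0=[] Q1=[P2,P3,P4,P5] Q2=[]
t=15-21: P2@Q1 runs 6, rem=6, quantum used, demote→Q2. Q0=[] Q1=[P3,P4,P5] Q2=[P2]
t=21-27: P3@Q1 runs 6, rem=1, quantum used, demote→Q2. Q0=[] Q1=[P4,P5] Q2=[P2,P3]
t=27-33: P4@Q1 runs 6, rem=7, quantum used, demote→Q2. Q0=[] Q1=[P5] Q2=[P2,P3,P4]
t=33-36: P5@Q1 runs 3, rem=2, I/O yield, promote→Q0. Q0=[P5] Q1=[] Q2=[P2,P3,P4]
t=36-38: P5@Q0 runs 2, rem=0, completes. Q0=[] Q1=[] Q2=[P2,P3,P4]
t=38-44: P2@Q2 runs 6, rem=0, completes. Q0=[] Q1=[] Q2=[P3,P4]
t=44-45: P3@Q2 runs 1, rem=0, completes. Q0=[] Q1=[] Q2=[P4]
t=45-52: P4@Q2 runs 7, rem=0, completes. Q0=[] Q1=[] Q2=[]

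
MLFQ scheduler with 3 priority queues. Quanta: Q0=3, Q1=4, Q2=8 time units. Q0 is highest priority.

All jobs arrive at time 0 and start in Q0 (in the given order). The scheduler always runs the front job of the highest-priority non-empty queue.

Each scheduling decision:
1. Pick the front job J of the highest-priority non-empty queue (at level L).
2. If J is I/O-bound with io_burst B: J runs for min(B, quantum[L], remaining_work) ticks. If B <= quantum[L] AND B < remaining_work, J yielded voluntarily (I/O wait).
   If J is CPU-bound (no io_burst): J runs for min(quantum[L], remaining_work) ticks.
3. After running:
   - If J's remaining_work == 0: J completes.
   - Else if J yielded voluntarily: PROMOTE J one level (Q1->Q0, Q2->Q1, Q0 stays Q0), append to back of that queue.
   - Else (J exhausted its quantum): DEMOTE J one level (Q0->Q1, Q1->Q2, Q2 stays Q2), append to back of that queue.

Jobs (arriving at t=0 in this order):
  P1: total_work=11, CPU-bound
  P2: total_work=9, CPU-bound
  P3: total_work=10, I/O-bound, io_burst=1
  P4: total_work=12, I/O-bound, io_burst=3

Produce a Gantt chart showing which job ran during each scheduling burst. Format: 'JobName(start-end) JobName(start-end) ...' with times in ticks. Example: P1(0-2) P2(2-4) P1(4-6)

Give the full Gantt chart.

Answer: P1(0-3) P2(3-6) P3(6-7) P4(7-10) P3(10-11) P4(11-14) P3(14-15) P4(15-18) P3(18-19) P4(19-22) P3(22-23) P3(23-24) P3(24-25) P3(25-26) P3(26-27) P3(27-28) P1(28-32) P2(32-36) P1(36-40) P2(40-42)

Derivation:
t=0-3: P1@Q0 runs 3, rem=8, quantum used, demote→Q1. Q0=[P2,P3,P4] Q1=[P1] Q2=[]
t=3-6: P2@Q0 runs 3, rem=6, quantum used, demote→Q1. Q0=[P3,P4] Q1=[P1,P2] Q2=[]
t=6-7: P3@Q0 runs 1, rem=9, I/O yield, promote→Q0. Q0=[P4,P3] Q1=[P1,P2] Q2=[]
t=7-10: P4@Q0 runs 3, rem=9, I/O yield, promote→Q0. Q0=[P3,P4] Q1=[P1,P2] Q2=[]
t=10-11: P3@Q0 runs 1, rem=8, I/O yield, promote→Q0. Q0=[P4,P3] Q1=[P1,P2] Q2=[]
t=11-14: P4@Q0 runs 3, rem=6, I/O yield, promote→Q0. Q0=[P3,P4] Q1=[P1,P2] Q2=[]
t=14-15: P3@Q0 runs 1, rem=7, I/O yield, promote→Q0. Q0=[P4,P3] Q1=[P1,P2] Q2=[]
t=15-18: P4@Q0 runs 3, rem=3, I/O yield, promote→Q0. Q0=[P3,P4] Q1=[P1,P2] Q2=[]
t=18-19: P3@Q0 runs 1, rem=6, I/O yield, promote→Q0. Q0=[P4,P3] Q1=[P1,P2] Q2=[]
t=19-22: P4@Q0 runs 3, rem=0, completes. Q0=[P3] Q1=[P1,P2] Q2=[]
t=22-23: P3@Q0 runs 1, rem=5, I/O yield, promote→Q0. Q0=[P3] Q1=[P1,P2] Q2=[]
t=23-24: P3@Q0 runs 1, rem=4, I/O yield, promote→Q0. Q0=[P3] Q1=[P1,P2] Q2=[]
t=24-25: P3@Q0 runs 1, rem=3, I/O yield, promote→Q0. Q0=[P3] Q1=[P1,P2] Q2=[]
t=25-26: P3@Q0 runs 1, rem=2, I/O yield, promote→Q0. Q0=[P3] Q1=[P1,P2] Q2=[]
t=26-27: P3@Q0 runs 1, rem=1, I/O yield, promote→Q0. Q0=[P3] Q1=[P1,P2] Q2=[]
t=27-28: P3@Q0 runs 1, rem=0, completes. Q0=[] Q1=[P1,P2] Q2=[]
t=28-32: P1@Q1 runs 4, rem=4, quantum used, demote→Q2. Q0=[] Q1=[P2] Q2=[P1]
t=32-36: P2@Q1 runs 4, rem=2, quantum used, demote→Q2. Q0=[] Q1=[] Q2=[P1,P2]
t=36-40: P1@Q2 runs 4, rem=0, completes. Q0=[] Q1=[] Q2=[P2]
t=40-42: P2@Q2 runs 2, rem=0, completes. Q0=[] Q1=[] Q2=[]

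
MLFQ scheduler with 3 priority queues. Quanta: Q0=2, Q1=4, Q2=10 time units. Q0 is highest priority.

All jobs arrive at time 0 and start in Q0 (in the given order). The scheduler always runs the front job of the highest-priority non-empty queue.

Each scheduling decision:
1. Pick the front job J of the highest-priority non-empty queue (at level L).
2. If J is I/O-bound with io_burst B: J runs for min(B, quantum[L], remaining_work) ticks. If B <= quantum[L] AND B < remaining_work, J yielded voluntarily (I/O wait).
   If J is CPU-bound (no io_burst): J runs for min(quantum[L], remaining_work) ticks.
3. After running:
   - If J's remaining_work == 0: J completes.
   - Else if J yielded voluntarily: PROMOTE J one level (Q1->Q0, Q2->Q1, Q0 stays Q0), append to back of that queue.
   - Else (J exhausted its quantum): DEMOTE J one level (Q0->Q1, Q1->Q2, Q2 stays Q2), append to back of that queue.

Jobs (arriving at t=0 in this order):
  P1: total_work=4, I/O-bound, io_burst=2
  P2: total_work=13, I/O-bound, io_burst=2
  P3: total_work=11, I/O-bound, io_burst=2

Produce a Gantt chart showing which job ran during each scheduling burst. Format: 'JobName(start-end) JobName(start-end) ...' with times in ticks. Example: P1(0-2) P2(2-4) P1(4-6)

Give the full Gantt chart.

t=0-2: P1@Q0 runs 2, rem=2, I/O yield, promote→Q0. Q0=[P2,P3,P1] Q1=[] Q2=[]
t=2-4: P2@Q0 runs 2, rem=11, I/O yield, promote→Q0. Q0=[P3,P1,P2] Q1=[] Q2=[]
t=4-6: P3@Q0 runs 2, rem=9, I/O yield, promote→Q0. Q0=[P1,P2,P3] Q1=[] Q2=[]
t=6-8: P1@Q0 runs 2, rem=0, completes. Q0=[P2,P3] Q1=[] Q2=[]
t=8-10: P2@Q0 runs 2, rem=9, I/O yield, promote→Q0. Q0=[P3,P2] Q1=[] Q2=[]
t=10-12: P3@Q0 runs 2, rem=7, I/O yield, promote→Q0. Q0=[P2,P3] Q1=[] Q2=[]
t=12-14: P2@Q0 runs 2, rem=7, I/O yield, promote→Q0. Q0=[P3,P2] Q1=[] Q2=[]
t=14-16: P3@Q0 runs 2, rem=5, I/O yield, promote→Q0. Q0=[P2,P3] Q1=[] Q2=[]
t=16-18: P2@Q0 runs 2, rem=5, I/O yield, promote→Q0. Q0=[P3,P2] Q1=[] Q2=[]
t=18-20: P3@Q0 runs 2, rem=3, I/O yield, promote→Q0. Q0=[P2,P3] Q1=[] Q2=[]
t=20-22: P2@Q0 runs 2, rem=3, I/O yield, promote→Q0. Q0=[P3,P2] Q1=[] Q2=[]
t=22-24: P3@Q0 runs 2, rem=1, I/O yield, promote→Q0. Q0=[P2,P3] Q1=[] Q2=[]
t=24-26: P2@Q0 runs 2, rem=1, I/O yield, promote→Q0. Q0=[P3,P2] Q1=[] Q2=[]
t=26-27: P3@Q0 runs 1, rem=0, completes. Q0=[P2] Q1=[] Q2=[]
t=27-28: P2@Q0 runs 1, rem=0, completes. Q0=[] Q1=[] Q2=[]

Answer: P1(0-2) P2(2-4) P3(4-6) P1(6-8) P2(8-10) P3(10-12) P2(12-14) P3(14-16) P2(16-18) P3(18-20) P2(20-22) P3(22-24) P2(24-26) P3(26-27) P2(27-28)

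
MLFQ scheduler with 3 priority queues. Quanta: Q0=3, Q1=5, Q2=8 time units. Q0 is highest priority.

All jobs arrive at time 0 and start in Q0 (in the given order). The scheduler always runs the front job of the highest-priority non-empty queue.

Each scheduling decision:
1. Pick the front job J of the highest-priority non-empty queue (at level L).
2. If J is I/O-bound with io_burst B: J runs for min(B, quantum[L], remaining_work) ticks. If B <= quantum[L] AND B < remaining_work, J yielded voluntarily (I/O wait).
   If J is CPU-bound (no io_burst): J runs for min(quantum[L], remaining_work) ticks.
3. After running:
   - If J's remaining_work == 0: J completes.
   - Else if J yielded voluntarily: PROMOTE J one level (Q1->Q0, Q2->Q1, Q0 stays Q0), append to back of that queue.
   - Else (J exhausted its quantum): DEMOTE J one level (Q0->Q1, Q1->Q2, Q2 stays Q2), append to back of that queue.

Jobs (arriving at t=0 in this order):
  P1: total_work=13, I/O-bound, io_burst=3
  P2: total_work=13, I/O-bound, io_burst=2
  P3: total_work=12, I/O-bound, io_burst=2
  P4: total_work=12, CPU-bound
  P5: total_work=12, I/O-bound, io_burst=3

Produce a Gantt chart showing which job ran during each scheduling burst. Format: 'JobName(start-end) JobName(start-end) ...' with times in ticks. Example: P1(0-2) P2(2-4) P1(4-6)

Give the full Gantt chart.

Answer: P1(0-3) P2(3-5) P3(5-7) P4(7-10) P5(10-13) P1(13-16) P2(16-18) P3(18-20) P5(20-23) P1(23-26) P2(26-28) P3(28-30) P5(30-33) P1(33-36) P2(36-38) P3(38-40) P5(40-43) P1(43-44) P2(44-46) P3(46-48) P2(48-50) P3(50-52) P2(52-53) P4(53-58) P4(58-62)

Derivation:
t=0-3: P1@Q0 runs 3, rem=10, I/O yield, promote→Q0. Q0=[P2,P3,P4,P5,P1] Q1=[] Q2=[]
t=3-5: P2@Q0 runs 2, rem=11, I/O yield, promote→Q0. Q0=[P3,P4,P5,P1,P2] Q1=[] Q2=[]
t=5-7: P3@Q0 runs 2, rem=10, I/O yield, promote→Q0. Q0=[P4,P5,P1,P2,P3] Q1=[] Q2=[]
t=7-10: P4@Q0 runs 3, rem=9, quantum used, demote→Q1. Q0=[P5,P1,P2,P3] Q1=[P4] Q2=[]
t=10-13: P5@Q0 runs 3, rem=9, I/O yield, promote→Q0. Q0=[P1,P2,P3,P5] Q1=[P4] Q2=[]
t=13-16: P1@Q0 runs 3, rem=7, I/O yield, promote→Q0. Q0=[P2,P3,P5,P1] Q1=[P4] Q2=[]
t=16-18: P2@Q0 runs 2, rem=9, I/O yield, promote→Q0. Q0=[P3,P5,P1,P2] Q1=[P4] Q2=[]
t=18-20: P3@Q0 runs 2, rem=8, I/O yield, promote→Q0. Q0=[P5,P1,P2,P3] Q1=[P4] Q2=[]
t=20-23: P5@Q0 runs 3, rem=6, I/O yield, promote→Q0. Q0=[P1,P2,P3,P5] Q1=[P4] Q2=[]
t=23-26: P1@Q0 runs 3, rem=4, I/O yield, promote→Q0. Q0=[P2,P3,P5,P1] Q1=[P4] Q2=[]
t=26-28: P2@Q0 runs 2, rem=7, I/O yield, promote→Q0. Q0=[P3,P5,P1,P2] Q1=[P4] Q2=[]
t=28-30: P3@Q0 runs 2, rem=6, I/O yield, promote→Q0. Q0=[P5,P1,P2,P3] Q1=[P4] Q2=[]
t=30-33: P5@Q0 runs 3, rem=3, I/O yield, promote→Q0. Q0=[P1,P2,P3,P5] Q1=[P4] Q2=[]
t=33-36: P1@Q0 runs 3, rem=1, I/O yield, promote→Q0. Q0=[P2,P3,P5,P1] Q1=[P4] Q2=[]
t=36-38: P2@Q0 runs 2, rem=5, I/O yield, promote→Q0. Q0=[P3,P5,P1,P2] Q1=[P4] Q2=[]
t=38-40: P3@Q0 runs 2, rem=4, I/O yield, promote→Q0. Q0=[P5,P1,P2,P3] Q1=[P4] Q2=[]
t=40-43: P5@Q0 runs 3, rem=0, completes. Q0=[P1,P2,P3] Q1=[P4] Q2=[]
t=43-44: P1@Q0 runs 1, rem=0, completes. Q0=[P2,P3] Q1=[P4] Q2=[]
t=44-46: P2@Q0 runs 2, rem=3, I/O yield, promote→Q0. Q0=[P3,P2] Q1=[P4] Q2=[]
t=46-48: P3@Q0 runs 2, rem=2, I/O yield, promote→Q0. Q0=[P2,P3] Q1=[P4] Q2=[]
t=48-50: P2@Q0 runs 2, rem=1, I/O yield, promote→Q0. Q0=[P3,P2] Q1=[P4] Q2=[]
t=50-52: P3@Q0 runs 2, rem=0, completes. Q0=[P2] Q1=[P4] Q2=[]
t=52-53: P2@Q0 runs 1, rem=0, completes. Q0=[] Q1=[P4] Q2=[]
t=53-58: P4@Q1 runs 5, rem=4, quantum used, demote→Q2. Q0=[] Q1=[] Q2=[P4]
t=58-62: P4@Q2 runs 4, rem=0, completes. Q0=[] Q1=[] Q2=[]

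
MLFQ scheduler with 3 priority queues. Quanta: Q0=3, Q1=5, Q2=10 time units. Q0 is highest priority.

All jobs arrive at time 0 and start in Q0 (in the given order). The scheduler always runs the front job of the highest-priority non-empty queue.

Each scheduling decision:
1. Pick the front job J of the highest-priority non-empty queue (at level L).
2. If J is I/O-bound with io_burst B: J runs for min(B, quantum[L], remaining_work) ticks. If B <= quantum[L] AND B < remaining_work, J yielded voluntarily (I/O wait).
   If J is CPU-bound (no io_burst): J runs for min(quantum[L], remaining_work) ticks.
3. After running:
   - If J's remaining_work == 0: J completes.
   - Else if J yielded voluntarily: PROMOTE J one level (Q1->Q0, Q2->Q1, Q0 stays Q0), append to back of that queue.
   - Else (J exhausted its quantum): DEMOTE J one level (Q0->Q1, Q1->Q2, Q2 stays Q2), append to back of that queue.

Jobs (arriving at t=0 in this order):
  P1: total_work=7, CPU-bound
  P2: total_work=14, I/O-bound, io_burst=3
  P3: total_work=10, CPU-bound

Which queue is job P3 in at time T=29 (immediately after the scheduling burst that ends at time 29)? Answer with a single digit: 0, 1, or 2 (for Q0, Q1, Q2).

t=0-3: P1@Q0 runs 3, rem=4, quantum used, demote→Q1. Q0=[P2,P3] Q1=[P1] Q2=[]
t=3-6: P2@Q0 runs 3, rem=11, I/O yield, promote→Q0. Q0=[P3,P2] Q1=[P1] Q2=[]
t=6-9: P3@Q0 runs 3, rem=7, quantum used, demote→Q1. Q0=[P2] Q1=[P1,P3] Q2=[]
t=9-12: P2@Q0 runs 3, rem=8, I/O yield, promote→Q0. Q0=[P2] Q1=[P1,P3] Q2=[]
t=12-15: P2@Q0 runs 3, rem=5, I/O yield, promote→Q0. Q0=[P2] Q1=[P1,P3] Q2=[]
t=15-18: P2@Q0 runs 3, rem=2, I/O yield, promote→Q0. Q0=[P2] Q1=[P1,P3] Q2=[]
t=18-20: P2@Q0 runs 2, rem=0, completes. Q0=[] Q1=[P1,P3] Q2=[]
t=20-24: P1@Q1 runs 4, rem=0, completes. Q0=[] Q1=[P3] Q2=[]
t=24-29: P3@Q1 runs 5, rem=2, quantum used, demote→Q2. Q0=[] Q1=[] Q2=[P3]
t=29-31: P3@Q2 runs 2, rem=0, completes. Q0=[] Q1=[] Q2=[]

Answer: 2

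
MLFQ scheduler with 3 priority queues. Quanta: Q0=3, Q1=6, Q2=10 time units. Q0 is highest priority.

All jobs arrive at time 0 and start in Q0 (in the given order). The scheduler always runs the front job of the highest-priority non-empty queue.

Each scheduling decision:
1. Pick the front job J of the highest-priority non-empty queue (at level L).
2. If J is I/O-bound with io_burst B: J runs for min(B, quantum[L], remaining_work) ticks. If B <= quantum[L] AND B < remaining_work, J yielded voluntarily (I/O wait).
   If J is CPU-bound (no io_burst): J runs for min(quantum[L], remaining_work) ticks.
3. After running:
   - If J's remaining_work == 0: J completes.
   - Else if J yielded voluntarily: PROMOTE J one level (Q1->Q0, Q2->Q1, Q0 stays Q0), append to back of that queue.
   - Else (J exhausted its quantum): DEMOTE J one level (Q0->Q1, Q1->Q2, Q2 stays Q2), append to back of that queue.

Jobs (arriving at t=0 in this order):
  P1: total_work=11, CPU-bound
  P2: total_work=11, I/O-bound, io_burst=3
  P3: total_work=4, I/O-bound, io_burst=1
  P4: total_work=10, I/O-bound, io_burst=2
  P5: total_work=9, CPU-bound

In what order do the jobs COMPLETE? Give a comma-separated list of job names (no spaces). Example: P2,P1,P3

t=0-3: P1@Q0 runs 3, rem=8, quantum used, demote→Q1. Q0=[P2,P3,P4,P5] Q1=[P1] Q2=[]
t=3-6: P2@Q0 runs 3, rem=8, I/O yield, promote→Q0. Q0=[P3,P4,P5,P2] Q1=[P1] Q2=[]
t=6-7: P3@Q0 runs 1, rem=3, I/O yield, promote→Q0. Q0=[P4,P5,P2,P3] Q1=[P1] Q2=[]
t=7-9: P4@Q0 runs 2, rem=8, I/O yield, promote→Q0. Q0=[P5,P2,P3,P4] Q1=[P1] Q2=[]
t=9-12: P5@Q0 runs 3, rem=6, quantum used, demote→Q1. Q0=[P2,P3,P4] Q1=[P1,P5] Q2=[]
t=12-15: P2@Q0 runs 3, rem=5, I/O yield, promote→Q0. Q0=[P3,P4,P2] Q1=[P1,P5] Q2=[]
t=15-16: P3@Q0 runs 1, rem=2, I/O yield, promote→Q0. Q0=[P4,P2,P3] Q1=[P1,P5] Q2=[]
t=16-18: P4@Q0 runs 2, rem=6, I/O yield, promote→Q0. Q0=[P2,P3,P4] Q1=[P1,P5] Q2=[]
t=18-21: P2@Q0 runs 3, rem=2, I/O yield, promote→Q0. Q0=[P3,P4,P2] Q1=[P1,P5] Q2=[]
t=21-22: P3@Q0 runs 1, rem=1, I/O yield, promote→Q0. Q0=[P4,P2,P3] Q1=[P1,P5] Q2=[]
t=22-24: P4@Q0 runs 2, rem=4, I/O yield, promote→Q0. Q0=[P2,P3,P4] Q1=[P1,P5] Q2=[]
t=24-26: P2@Q0 runs 2, rem=0, completes. Q0=[P3,P4] Q1=[P1,P5] Q2=[]
t=26-27: P3@Q0 runs 1, rem=0, completes. Q0=[P4] Q1=[P1,P5] Q2=[]
t=27-29: P4@Q0 runs 2, rem=2, I/O yield, promote→Q0. Q0=[P4] Q1=[P1,P5] Q2=[]
t=29-31: P4@Q0 runs 2, rem=0, completes. Q0=[] Q1=[P1,P5] Q2=[]
t=31-37: P1@Q1 runs 6, rem=2, quantum used, demote→Q2. Q0=[] Q1=[P5] Q2=[P1]
t=37-43: P5@Q1 runs 6, rem=0, completes. Q0=[] Q1=[] Q2=[P1]
t=43-45: P1@Q2 runs 2, rem=0, completes. Q0=[] Q1=[] Q2=[]

Answer: P2,P3,P4,P5,P1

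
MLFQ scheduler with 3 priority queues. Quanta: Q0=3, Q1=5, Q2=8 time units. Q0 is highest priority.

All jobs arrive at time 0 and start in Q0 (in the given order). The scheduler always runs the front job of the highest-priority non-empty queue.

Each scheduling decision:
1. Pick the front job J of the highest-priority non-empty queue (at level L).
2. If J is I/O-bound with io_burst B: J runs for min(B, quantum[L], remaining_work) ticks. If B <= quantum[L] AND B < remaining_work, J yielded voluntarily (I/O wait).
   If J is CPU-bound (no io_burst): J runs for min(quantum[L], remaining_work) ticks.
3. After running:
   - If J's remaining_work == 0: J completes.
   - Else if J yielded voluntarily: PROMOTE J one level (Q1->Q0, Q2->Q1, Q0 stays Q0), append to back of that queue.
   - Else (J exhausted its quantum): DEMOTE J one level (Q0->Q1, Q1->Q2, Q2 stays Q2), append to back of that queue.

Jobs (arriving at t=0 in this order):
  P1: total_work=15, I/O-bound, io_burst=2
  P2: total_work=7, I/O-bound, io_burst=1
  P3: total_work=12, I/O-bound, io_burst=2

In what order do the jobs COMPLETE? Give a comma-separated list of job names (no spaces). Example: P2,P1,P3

t=0-2: P1@Q0 runs 2, rem=13, I/O yield, promote→Q0. Q0=[P2,P3,P1] Q1=[] Q2=[]
t=2-3: P2@Q0 runs 1, rem=6, I/O yield, promote→Q0. Q0=[P3,P1,P2] Q1=[] Q2=[]
t=3-5: P3@Q0 runs 2, rem=10, I/O yield, promote→Q0. Q0=[P1,P2,P3] Q1=[] Q2=[]
t=5-7: P1@Q0 runs 2, rem=11, I/O yield, promote→Q0. Q0=[P2,P3,P1] Q1=[] Q2=[]
t=7-8: P2@Q0 runs 1, rem=5, I/O yield, promote→Q0. Q0=[P3,P1,P2] Q1=[] Q2=[]
t=8-10: P3@Q0 runs 2, rem=8, I/O yield, promote→Q0. Q0=[P1,P2,P3] Q1=[] Q2=[]
t=10-12: P1@Q0 runs 2, rem=9, I/O yield, promote→Q0. Q0=[P2,P3,P1] Q1=[] Q2=[]
t=12-13: P2@Q0 runs 1, rem=4, I/O yield, promote→Q0. Q0=[P3,P1,P2] Q1=[] Q2=[]
t=13-15: P3@Q0 runs 2, rem=6, I/O yield, promote→Q0. Q0=[P1,P2,P3] Q1=[] Q2=[]
t=15-17: P1@Q0 runs 2, rem=7, I/O yield, promote→Q0. Q0=[P2,P3,P1] Q1=[] Q2=[]
t=17-18: P2@Q0 runs 1, rem=3, I/O yield, promote→Q0. Q0=[P3,P1,P2] Q1=[] Q2=[]
t=18-20: P3@Q0 runs 2, rem=4, I/O yield, promote→Q0. Q0=[P1,P2,P3] Q1=[] Q2=[]
t=20-22: P1@Q0 runs 2, rem=5, I/O yield, promote→Q0. Q0=[P2,P3,P1] Q1=[] Q2=[]
t=22-23: P2@Q0 runs 1, rem=2, I/O yield, promote→Q0. Q0=[P3,P1,P2] Q1=[] Q2=[]
t=23-25: P3@Q0 runs 2, rem=2, I/O yield, promote→Q0. Q0=[P1,P2,P3] Q1=[] Q2=[]
t=25-27: P1@Q0 runs 2, rem=3, I/O yield, promote→Q0. Q0=[P2,P3,P1] Q1=[] Q2=[]
t=27-28: P2@Q0 runs 1, rem=1, I/O yield, promote→Q0. Q0=[P3,P1,P2] Q1=[] Q2=[]
t=28-30: P3@Q0 runs 2, rem=0, completes. Q0=[P1,P2] Q1=[] Q2=[]
t=30-32: P1@Q0 runs 2, rem=1, I/O yield, promote→Q0. Q0=[P2,P1] Q1=[] Q2=[]
t=32-33: P2@Q0 runs 1, rem=0, completes. Q0=[P1] Q1=[] Q2=[]
t=33-34: P1@Q0 runs 1, rem=0, completes. Q0=[] Q1=[] Q2=[]

Answer: P3,P2,P1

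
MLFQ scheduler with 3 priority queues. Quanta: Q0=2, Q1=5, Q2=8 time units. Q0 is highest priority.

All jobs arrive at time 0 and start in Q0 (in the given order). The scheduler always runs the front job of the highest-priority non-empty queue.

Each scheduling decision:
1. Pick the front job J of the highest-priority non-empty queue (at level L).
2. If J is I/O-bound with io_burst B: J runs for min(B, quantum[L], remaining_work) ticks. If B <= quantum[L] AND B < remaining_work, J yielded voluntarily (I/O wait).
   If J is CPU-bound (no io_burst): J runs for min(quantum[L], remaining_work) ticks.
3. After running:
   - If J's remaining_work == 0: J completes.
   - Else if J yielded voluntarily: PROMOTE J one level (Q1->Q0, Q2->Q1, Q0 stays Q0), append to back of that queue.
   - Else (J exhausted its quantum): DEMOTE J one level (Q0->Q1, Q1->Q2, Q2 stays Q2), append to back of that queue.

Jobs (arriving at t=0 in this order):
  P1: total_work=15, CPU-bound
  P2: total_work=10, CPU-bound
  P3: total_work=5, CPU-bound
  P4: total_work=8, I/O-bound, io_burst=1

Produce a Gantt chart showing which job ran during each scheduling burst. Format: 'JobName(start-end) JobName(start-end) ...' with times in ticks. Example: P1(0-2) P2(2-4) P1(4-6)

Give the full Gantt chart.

t=0-2: P1@Q0 runs 2, rem=13, quantum used, demote→Q1. Q0=[P2,P3,P4] Q1=[P1] Q2=[]
t=2-4: P2@Q0 runs 2, rem=8, quantum used, demote→Q1. Q0=[P3,P4] Q1=[P1,P2] Q2=[]
t=4-6: P3@Q0 runs 2, rem=3, quantum used, demote→Q1. Q0=[P4] Q1=[P1,P2,P3] Q2=[]
t=6-7: P4@Q0 runs 1, rem=7, I/O yield, promote→Q0. Q0=[P4] Q1=[P1,P2,P3] Q2=[]
t=7-8: P4@Q0 runs 1, rem=6, I/O yield, promote→Q0. Q0=[P4] Q1=[P1,P2,P3] Q2=[]
t=8-9: P4@Q0 runs 1, rem=5, I/O yield, promote→Q0. Q0=[P4] Q1=[P1,P2,P3] Q2=[]
t=9-10: P4@Q0 runs 1, rem=4, I/O yield, promote→Q0. Q0=[P4] Q1=[P1,P2,P3] Q2=[]
t=10-11: P4@Q0 runs 1, rem=3, I/O yield, promote→Q0. Q0=[P4] Q1=[P1,P2,P3] Q2=[]
t=11-12: P4@Q0 runs 1, rem=2, I/O yield, promote→Q0. Q0=[P4] Q1=[P1,P2,P3] Q2=[]
t=12-13: P4@Q0 runs 1, rem=1, I/O yield, promote→Q0. Q0=[P4] Q1=[P1,P2,P3] Q2=[]
t=13-14: P4@Q0 runs 1, rem=0, completes. Q0=[] Q1=[P1,P2,P3] Q2=[]
t=14-19: P1@Q1 runs 5, rem=8, quantum used, demote→Q2. Q0=[] Q1=[P2,P3] Q2=[P1]
t=19-24: P2@Q1 runs 5, rem=3, quantum used, demote→Q2. Q0=[] Q1=[P3] Q2=[P1,P2]
t=24-27: P3@Q1 runs 3, rem=0, completes. Q0=[] Q1=[] Q2=[P1,P2]
t=27-35: P1@Q2 runs 8, rem=0, completes. Q0=[] Q1=[] Q2=[P2]
t=35-38: P2@Q2 runs 3, rem=0, completes. Q0=[] Q1=[] Q2=[]

Answer: P1(0-2) P2(2-4) P3(4-6) P4(6-7) P4(7-8) P4(8-9) P4(9-10) P4(10-11) P4(11-12) P4(12-13) P4(13-14) P1(14-19) P2(19-24) P3(24-27) P1(27-35) P2(35-38)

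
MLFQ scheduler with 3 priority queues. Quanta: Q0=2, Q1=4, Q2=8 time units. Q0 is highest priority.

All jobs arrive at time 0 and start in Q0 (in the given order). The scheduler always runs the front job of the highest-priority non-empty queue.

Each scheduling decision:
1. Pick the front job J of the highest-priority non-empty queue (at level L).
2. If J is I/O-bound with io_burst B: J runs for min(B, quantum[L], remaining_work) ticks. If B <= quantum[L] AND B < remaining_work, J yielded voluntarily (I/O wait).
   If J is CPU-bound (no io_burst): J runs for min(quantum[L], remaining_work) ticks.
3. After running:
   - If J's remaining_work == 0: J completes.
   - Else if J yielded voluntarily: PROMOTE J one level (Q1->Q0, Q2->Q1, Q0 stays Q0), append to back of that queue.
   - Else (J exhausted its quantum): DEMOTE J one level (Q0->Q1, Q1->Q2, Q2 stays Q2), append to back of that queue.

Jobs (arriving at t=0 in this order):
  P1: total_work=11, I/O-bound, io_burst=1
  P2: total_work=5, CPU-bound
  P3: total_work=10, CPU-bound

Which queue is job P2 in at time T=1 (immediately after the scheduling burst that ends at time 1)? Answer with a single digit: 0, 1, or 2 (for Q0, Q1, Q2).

t=0-1: P1@Q0 runs 1, rem=10, I/O yield, promote→Q0. Q0=[P2,P3,P1] Q1=[] Q2=[]
t=1-3: P2@Q0 runs 2, rem=3, quantum used, demote→Q1. Q0=[P3,P1] Q1=[P2] Q2=[]
t=3-5: P3@Q0 runs 2, rem=8, quantum used, demote→Q1. Q0=[P1] Q1=[P2,P3] Q2=[]
t=5-6: P1@Q0 runs 1, rem=9, I/O yield, promote→Q0. Q0=[P1] Q1=[P2,P3] Q2=[]
t=6-7: P1@Q0 runs 1, rem=8, I/O yield, promote→Q0. Q0=[P1] Q1=[P2,P3] Q2=[]
t=7-8: P1@Q0 runs 1, rem=7, I/O yield, promote→Q0. Q0=[P1] Q1=[P2,P3] Q2=[]
t=8-9: P1@Q0 runs 1, rem=6, I/O yield, promote→Q0. Q0=[P1] Q1=[P2,P3] Q2=[]
t=9-10: P1@Q0 runs 1, rem=5, I/O yield, promote→Q0. Q0=[P1] Q1=[P2,P3] Q2=[]
t=10-11: P1@Q0 runs 1, rem=4, I/O yield, promote→Q0. Q0=[P1] Q1=[P2,P3] Q2=[]
t=11-12: P1@Q0 runs 1, rem=3, I/O yield, promote→Q0. Q0=[P1] Q1=[P2,P3] Q2=[]
t=12-13: P1@Q0 runs 1, rem=2, I/O yield, promote→Q0. Q0=[P1] Q1=[P2,P3] Q2=[]
t=13-14: P1@Q0 runs 1, rem=1, I/O yield, promote→Q0. Q0=[P1] Q1=[P2,P3] Q2=[]
t=14-15: P1@Q0 runs 1, rem=0, completes. Q0=[] Q1=[P2,P3] Q2=[]
t=15-18: P2@Q1 runs 3, rem=0, completes. Q0=[] Q1=[P3] Q2=[]
t=18-22: P3@Q1 runs 4, rem=4, quantum used, demote→Q2. Q0=[] Q1=[] Q2=[P3]
t=22-26: P3@Q2 runs 4, rem=0, completes. Q0=[] Q1=[] Q2=[]

Answer: 0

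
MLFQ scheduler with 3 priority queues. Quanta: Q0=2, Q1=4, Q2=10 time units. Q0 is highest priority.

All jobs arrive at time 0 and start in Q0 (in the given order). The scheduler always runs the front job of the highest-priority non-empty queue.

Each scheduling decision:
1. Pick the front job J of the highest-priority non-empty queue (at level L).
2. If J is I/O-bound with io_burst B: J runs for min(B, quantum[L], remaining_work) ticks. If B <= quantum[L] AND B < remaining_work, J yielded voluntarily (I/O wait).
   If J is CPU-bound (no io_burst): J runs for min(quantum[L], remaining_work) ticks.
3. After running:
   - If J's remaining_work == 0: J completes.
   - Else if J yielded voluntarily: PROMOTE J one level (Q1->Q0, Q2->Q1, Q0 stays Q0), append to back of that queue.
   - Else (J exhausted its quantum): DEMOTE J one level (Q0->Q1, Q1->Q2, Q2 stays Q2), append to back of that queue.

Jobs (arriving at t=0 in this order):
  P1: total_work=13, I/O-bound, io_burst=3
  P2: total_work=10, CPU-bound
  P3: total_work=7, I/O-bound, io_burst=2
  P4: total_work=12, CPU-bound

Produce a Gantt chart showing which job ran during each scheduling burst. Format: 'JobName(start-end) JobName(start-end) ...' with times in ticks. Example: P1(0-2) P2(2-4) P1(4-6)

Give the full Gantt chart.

Answer: P1(0-2) P2(2-4) P3(4-6) P4(6-8) P3(8-10) P3(10-12) P3(12-13) P1(13-16) P1(16-18) P2(18-22) P4(22-26) P1(26-29) P1(29-31) P1(31-32) P2(32-36) P4(36-42)

Derivation:
t=0-2: P1@Q0 runs 2, rem=11, quantum used, demote→Q1. Q0=[P2,P3,P4] Q1=[P1] Q2=[]
t=2-4: P2@Q0 runs 2, rem=8, quantum used, demote→Q1. Q0=[P3,P4] Q1=[P1,P2] Q2=[]
t=4-6: P3@Q0 runs 2, rem=5, I/O yield, promote→Q0. Q0=[P4,P3] Q1=[P1,P2] Q2=[]
t=6-8: P4@Q0 runs 2, rem=10, quantum used, demote→Q1. Q0=[P3] Q1=[P1,P2,P4] Q2=[]
t=8-10: P3@Q0 runs 2, rem=3, I/O yield, promote→Q0. Q0=[P3] Q1=[P1,P2,P4] Q2=[]
t=10-12: P3@Q0 runs 2, rem=1, I/O yield, promote→Q0. Q0=[P3] Q1=[P1,P2,P4] Q2=[]
t=12-13: P3@Q0 runs 1, rem=0, completes. Q0=[] Q1=[P1,P2,P4] Q2=[]
t=13-16: P1@Q1 runs 3, rem=8, I/O yield, promote→Q0. Q0=[P1] Q1=[P2,P4] Q2=[]
t=16-18: P1@Q0 runs 2, rem=6, quantum used, demote→Q1. Q0=[] Q1=[P2,P4,P1] Q2=[]
t=18-22: P2@Q1 runs 4, rem=4, quantum used, demote→Q2. Q0=[] Q1=[P4,P1] Q2=[P2]
t=22-26: P4@Q1 runs 4, rem=6, quantum used, demote→Q2. Q0=[] Q1=[P1] Q2=[P2,P4]
t=26-29: P1@Q1 runs 3, rem=3, I/O yield, promote→Q0. Q0=[P1] Q1=[] Q2=[P2,P4]
t=29-31: P1@Q0 runs 2, rem=1, quantum used, demote→Q1. Q0=[] Q1=[P1] Q2=[P2,P4]
t=31-32: P1@Q1 runs 1, rem=0, completes. Q0=[] Q1=[] Q2=[P2,P4]
t=32-36: P2@Q2 runs 4, rem=0, completes. Q0=[] Q1=[] Q2=[P4]
t=36-42: P4@Q2 runs 6, rem=0, completes. Q0=[] Q1=[] Q2=[]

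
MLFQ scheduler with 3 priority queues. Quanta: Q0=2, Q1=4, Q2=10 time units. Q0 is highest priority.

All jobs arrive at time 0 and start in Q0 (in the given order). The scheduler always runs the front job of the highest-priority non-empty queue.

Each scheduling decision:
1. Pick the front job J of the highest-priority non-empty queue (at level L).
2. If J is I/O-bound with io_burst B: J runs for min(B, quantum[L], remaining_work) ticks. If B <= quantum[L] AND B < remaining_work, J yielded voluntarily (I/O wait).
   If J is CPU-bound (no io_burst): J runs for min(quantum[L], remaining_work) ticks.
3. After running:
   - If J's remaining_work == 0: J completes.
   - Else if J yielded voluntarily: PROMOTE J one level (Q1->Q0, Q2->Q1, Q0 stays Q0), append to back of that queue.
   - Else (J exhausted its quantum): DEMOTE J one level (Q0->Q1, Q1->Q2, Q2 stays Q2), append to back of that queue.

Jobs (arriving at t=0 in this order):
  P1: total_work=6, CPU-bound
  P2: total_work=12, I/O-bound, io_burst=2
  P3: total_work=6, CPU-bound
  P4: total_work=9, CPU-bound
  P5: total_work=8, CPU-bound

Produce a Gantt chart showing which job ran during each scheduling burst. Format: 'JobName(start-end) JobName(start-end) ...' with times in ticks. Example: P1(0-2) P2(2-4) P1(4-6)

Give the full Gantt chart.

t=0-2: P1@Q0 runs 2, rem=4, quantum used, demote→Q1. Q0=[P2,P3,P4,P5] Q1=[P1] Q2=[]
t=2-4: P2@Q0 runs 2, rem=10, I/O yield, promote→Q0. Q0=[P3,P4,P5,P2] Q1=[P1] Q2=[]
t=4-6: P3@Q0 runs 2, rem=4, quantum used, demote→Q1. Q0=[P4,P5,P2] Q1=[P1,P3] Q2=[]
t=6-8: P4@Q0 runs 2, rem=7, quantum used, demote→Q1. Q0=[P5,P2] Q1=[P1,P3,P4] Q2=[]
t=8-10: P5@Q0 runs 2, rem=6, quantum used, demote→Q1. Q0=[P2] Q1=[P1,P3,P4,P5] Q2=[]
t=10-12: P2@Q0 runs 2, rem=8, I/O yield, promote→Q0. Q0=[P2] Q1=[P1,P3,P4,P5] Q2=[]
t=12-14: P2@Q0 runs 2, rem=6, I/O yield, promote→Q0. Q0=[P2] Q1=[P1,P3,P4,P5] Q2=[]
t=14-16: P2@Q0 runs 2, rem=4, I/O yield, promote→Q0. Q0=[P2] Q1=[P1,P3,P4,P5] Q2=[]
t=16-18: P2@Q0 runs 2, rem=2, I/O yield, promote→Q0. Q0=[P2] Q1=[P1,P3,P4,P5] Q2=[]
t=18-20: P2@Q0 runs 2, rem=0, completes. Q0=[] Q1=[P1,P3,P4,P5] Q2=[]
t=20-24: P1@Q1 runs 4, rem=0, completes. Q0=[] Q1=[P3,P4,P5] Q2=[]
t=24-28: P3@Q1 runs 4, rem=0, completes. Q0=[] Q1=[P4,P5] Q2=[]
t=28-32: P4@Q1 runs 4, rem=3, quantum used, demote→Q2. Q0=[] Q1=[P5] Q2=[P4]
t=32-36: P5@Q1 runs 4, rem=2, quantum used, demote→Q2. Q0=[] Q1=[] Q2=[P4,P5]
t=36-39: P4@Q2 runs 3, rem=0, completes. Q0=[] Q1=[] Q2=[P5]
t=39-41: P5@Q2 runs 2, rem=0, completes. Q0=[] Q1=[] Q2=[]

Answer: P1(0-2) P2(2-4) P3(4-6) P4(6-8) P5(8-10) P2(10-12) P2(12-14) P2(14-16) P2(16-18) P2(18-20) P1(20-24) P3(24-28) P4(28-32) P5(32-36) P4(36-39) P5(39-41)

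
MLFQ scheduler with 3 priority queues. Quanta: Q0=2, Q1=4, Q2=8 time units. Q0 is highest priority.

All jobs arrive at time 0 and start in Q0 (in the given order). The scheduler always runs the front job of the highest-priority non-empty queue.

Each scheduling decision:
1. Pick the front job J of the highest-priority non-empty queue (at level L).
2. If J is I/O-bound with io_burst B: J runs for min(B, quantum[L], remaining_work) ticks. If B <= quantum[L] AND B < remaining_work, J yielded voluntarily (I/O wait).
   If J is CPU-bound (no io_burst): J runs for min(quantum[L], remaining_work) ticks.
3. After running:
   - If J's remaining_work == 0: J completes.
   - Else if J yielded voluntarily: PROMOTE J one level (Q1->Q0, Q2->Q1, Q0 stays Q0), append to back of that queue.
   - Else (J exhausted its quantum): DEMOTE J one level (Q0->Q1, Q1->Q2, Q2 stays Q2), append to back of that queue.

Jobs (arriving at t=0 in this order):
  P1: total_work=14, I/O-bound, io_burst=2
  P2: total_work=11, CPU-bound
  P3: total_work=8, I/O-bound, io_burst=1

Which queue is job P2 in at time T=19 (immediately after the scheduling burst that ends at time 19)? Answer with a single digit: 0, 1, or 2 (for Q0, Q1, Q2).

Answer: 1

Derivation:
t=0-2: P1@Q0 runs 2, rem=12, I/O yield, promote→Q0. Q0=[P2,P3,P1] Q1=[] Q2=[]
t=2-4: P2@Q0 runs 2, rem=9, quantum used, demote→Q1. Q0=[P3,P1] Q1=[P2] Q2=[]
t=4-5: P3@Q0 runs 1, rem=7, I/O yield, promote→Q0. Q0=[P1,P3] Q1=[P2] Q2=[]
t=5-7: P1@Q0 runs 2, rem=10, I/O yield, promote→Q0. Q0=[P3,P1] Q1=[P2] Q2=[]
t=7-8: P3@Q0 runs 1, rem=6, I/O yield, promote→Q0. Q0=[P1,P3] Q1=[P2] Q2=[]
t=8-10: P1@Q0 runs 2, rem=8, I/O yield, promote→Q0. Q0=[P3,P1] Q1=[P2] Q2=[]
t=10-11: P3@Q0 runs 1, rem=5, I/O yield, promote→Q0. Q0=[P1,P3] Q1=[P2] Q2=[]
t=11-13: P1@Q0 runs 2, rem=6, I/O yield, promote→Q0. Q0=[P3,P1] Q1=[P2] Q2=[]
t=13-14: P3@Q0 runs 1, rem=4, I/O yield, promote→Q0. Q0=[P1,P3] Q1=[P2] Q2=[]
t=14-16: P1@Q0 runs 2, rem=4, I/O yield, promote→Q0. Q0=[P3,P1] Q1=[P2] Q2=[]
t=16-17: P3@Q0 runs 1, rem=3, I/O yield, promote→Q0. Q0=[P1,P3] Q1=[P2] Q2=[]
t=17-19: P1@Q0 runs 2, rem=2, I/O yield, promote→Q0. Q0=[P3,P1] Q1=[P2] Q2=[]
t=19-20: P3@Q0 runs 1, rem=2, I/O yield, promote→Q0. Q0=[P1,P3] Q1=[P2] Q2=[]
t=20-22: P1@Q0 runs 2, rem=0, completes. Q0=[P3] Q1=[P2] Q2=[]
t=22-23: P3@Q0 runs 1, rem=1, I/O yield, promote→Q0. Q0=[P3] Q1=[P2] Q2=[]
t=23-24: P3@Q0 runs 1, rem=0, completes. Q0=[] Q1=[P2] Q2=[]
t=24-28: P2@Q1 runs 4, rem=5, quantum used, demote→Q2. Q0=[] Q1=[] Q2=[P2]
t=28-33: P2@Q2 runs 5, rem=0, completes. Q0=[] Q1=[] Q2=[]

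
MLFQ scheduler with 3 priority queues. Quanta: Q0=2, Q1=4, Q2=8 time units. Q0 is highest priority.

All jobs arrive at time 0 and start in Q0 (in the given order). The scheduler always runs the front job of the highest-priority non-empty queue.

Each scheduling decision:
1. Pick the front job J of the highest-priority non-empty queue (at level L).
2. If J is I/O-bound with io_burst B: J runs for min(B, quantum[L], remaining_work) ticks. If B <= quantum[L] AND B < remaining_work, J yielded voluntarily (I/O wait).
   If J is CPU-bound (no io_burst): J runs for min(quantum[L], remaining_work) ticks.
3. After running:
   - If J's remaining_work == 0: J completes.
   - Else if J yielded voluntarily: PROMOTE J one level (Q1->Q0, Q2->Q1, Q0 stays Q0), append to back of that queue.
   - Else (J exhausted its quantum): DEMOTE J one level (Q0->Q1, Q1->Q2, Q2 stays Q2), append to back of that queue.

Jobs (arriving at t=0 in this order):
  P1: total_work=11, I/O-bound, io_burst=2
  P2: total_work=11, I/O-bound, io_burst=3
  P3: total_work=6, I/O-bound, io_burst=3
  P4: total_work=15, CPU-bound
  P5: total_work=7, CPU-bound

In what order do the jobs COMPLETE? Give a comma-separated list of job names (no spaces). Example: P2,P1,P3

Answer: P1,P3,P2,P5,P4

Derivation:
t=0-2: P1@Q0 runs 2, rem=9, I/O yield, promote→Q0. Q0=[P2,P3,P4,P5,P1] Q1=[] Q2=[]
t=2-4: P2@Q0 runs 2, rem=9, quantum used, demote→Q1. Q0=[P3,P4,P5,P1] Q1=[P2] Q2=[]
t=4-6: P3@Q0 runs 2, rem=4, quantum used, demote→Q1. Q0=[P4,P5,P1] Q1=[P2,P3] Q2=[]
t=6-8: P4@Q0 runs 2, rem=13, quantum used, demote→Q1. Q0=[P5,P1] Q1=[P2,P3,P4] Q2=[]
t=8-10: P5@Q0 runs 2, rem=5, quantum used, demote→Q1. Q0=[P1] Q1=[P2,P3,P4,P5] Q2=[]
t=10-12: P1@Q0 runs 2, rem=7, I/O yield, promote→Q0. Q0=[P1] Q1=[P2,P3,P4,P5] Q2=[]
t=12-14: P1@Q0 runs 2, rem=5, I/O yield, promote→Q0. Q0=[P1] Q1=[P2,P3,P4,P5] Q2=[]
t=14-16: P1@Q0 runs 2, rem=3, I/O yield, promote→Q0. Q0=[P1] Q1=[P2,P3,P4,P5] Q2=[]
t=16-18: P1@Q0 runs 2, rem=1, I/O yield, promote→Q0. Q0=[P1] Q1=[P2,P3,P4,P5] Q2=[]
t=18-19: P1@Q0 runs 1, rem=0, completes. Q0=[] Q1=[P2,P3,P4,P5] Q2=[]
t=19-22: P2@Q1 runs 3, rem=6, I/O yield, promote→Q0. Q0=[P2] Q1=[P3,P4,P5] Q2=[]
t=22-24: P2@Q0 runs 2, rem=4, quantum used, demote→Q1. Q0=[] Q1=[P3,P4,P5,P2] Q2=[]
t=24-27: P3@Q1 runs 3, rem=1, I/O yield, promote→Q0. Q0=[P3] Q1=[P4,P5,P2] Q2=[]
t=27-28: P3@Q0 runs 1, rem=0, completes. Q0=[] Q1=[P4,P5,P2] Q2=[]
t=28-32: P4@Q1 runs 4, rem=9, quantum used, demote→Q2. Q0=[] Q1=[P5,P2] Q2=[P4]
t=32-36: P5@Q1 runs 4, rem=1, quantum used, demote→Q2. Q0=[] Q1=[P2] Q2=[P4,P5]
t=36-39: P2@Q1 runs 3, rem=1, I/O yield, promote→Q0. Q0=[P2] Q1=[] Q2=[P4,P5]
t=39-40: P2@Q0 runs 1, rem=0, completes. Q0=[] Q1=[] Q2=[P4,P5]
t=40-48: P4@Q2 runs 8, rem=1, quantum used, demote→Q2. Q0=[] Q1=[] Q2=[P5,P4]
t=48-49: P5@Q2 runs 1, rem=0, completes. Q0=[] Q1=[] Q2=[P4]
t=49-50: P4@Q2 runs 1, rem=0, completes. Q0=[] Q1=[] Q2=[]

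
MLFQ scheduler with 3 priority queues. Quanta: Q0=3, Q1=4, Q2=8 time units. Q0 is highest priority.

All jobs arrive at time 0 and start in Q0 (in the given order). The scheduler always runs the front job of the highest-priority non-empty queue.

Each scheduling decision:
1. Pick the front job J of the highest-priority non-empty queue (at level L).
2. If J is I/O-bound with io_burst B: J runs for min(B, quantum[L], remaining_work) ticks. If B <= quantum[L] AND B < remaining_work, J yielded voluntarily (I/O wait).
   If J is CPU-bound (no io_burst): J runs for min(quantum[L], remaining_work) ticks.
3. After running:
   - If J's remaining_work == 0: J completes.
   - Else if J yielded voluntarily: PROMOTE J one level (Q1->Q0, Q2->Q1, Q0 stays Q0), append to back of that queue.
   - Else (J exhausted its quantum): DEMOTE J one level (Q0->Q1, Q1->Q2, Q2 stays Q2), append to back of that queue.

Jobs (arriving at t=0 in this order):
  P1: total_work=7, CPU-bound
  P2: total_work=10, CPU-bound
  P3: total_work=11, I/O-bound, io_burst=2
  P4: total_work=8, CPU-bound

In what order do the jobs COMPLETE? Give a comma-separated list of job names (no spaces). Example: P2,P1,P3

Answer: P3,P1,P2,P4

Derivation:
t=0-3: P1@Q0 runs 3, rem=4, quantum used, demote→Q1. Q0=[P2,P3,P4] Q1=[P1] Q2=[]
t=3-6: P2@Q0 runs 3, rem=7, quantum used, demote→Q1. Q0=[P3,P4] Q1=[P1,P2] Q2=[]
t=6-8: P3@Q0 runs 2, rem=9, I/O yield, promote→Q0. Q0=[P4,P3] Q1=[P1,P2] Q2=[]
t=8-11: P4@Q0 runs 3, rem=5, quantum used, demote→Q1. Q0=[P3] Q1=[P1,P2,P4] Q2=[]
t=11-13: P3@Q0 runs 2, rem=7, I/O yield, promote→Q0. Q0=[P3] Q1=[P1,P2,P4] Q2=[]
t=13-15: P3@Q0 runs 2, rem=5, I/O yield, promote→Q0. Q0=[P3] Q1=[P1,P2,P4] Q2=[]
t=15-17: P3@Q0 runs 2, rem=3, I/O yield, promote→Q0. Q0=[P3] Q1=[P1,P2,P4] Q2=[]
t=17-19: P3@Q0 runs 2, rem=1, I/O yield, promote→Q0. Q0=[P3] Q1=[P1,P2,P4] Q2=[]
t=19-20: P3@Q0 runs 1, rem=0, completes. Q0=[] Q1=[P1,P2,P4] Q2=[]
t=20-24: P1@Q1 runs 4, rem=0, completes. Q0=[] Q1=[P2,P4] Q2=[]
t=24-28: P2@Q1 runs 4, rem=3, quantum used, demote→Q2. Q0=[] Q1=[P4] Q2=[P2]
t=28-32: P4@Q1 runs 4, rem=1, quantum used, demote→Q2. Q0=[] Q1=[] Q2=[P2,P4]
t=32-35: P2@Q2 runs 3, rem=0, completes. Q0=[] Q1=[] Q2=[P4]
t=35-36: P4@Q2 runs 1, rem=0, completes. Q0=[] Q1=[] Q2=[]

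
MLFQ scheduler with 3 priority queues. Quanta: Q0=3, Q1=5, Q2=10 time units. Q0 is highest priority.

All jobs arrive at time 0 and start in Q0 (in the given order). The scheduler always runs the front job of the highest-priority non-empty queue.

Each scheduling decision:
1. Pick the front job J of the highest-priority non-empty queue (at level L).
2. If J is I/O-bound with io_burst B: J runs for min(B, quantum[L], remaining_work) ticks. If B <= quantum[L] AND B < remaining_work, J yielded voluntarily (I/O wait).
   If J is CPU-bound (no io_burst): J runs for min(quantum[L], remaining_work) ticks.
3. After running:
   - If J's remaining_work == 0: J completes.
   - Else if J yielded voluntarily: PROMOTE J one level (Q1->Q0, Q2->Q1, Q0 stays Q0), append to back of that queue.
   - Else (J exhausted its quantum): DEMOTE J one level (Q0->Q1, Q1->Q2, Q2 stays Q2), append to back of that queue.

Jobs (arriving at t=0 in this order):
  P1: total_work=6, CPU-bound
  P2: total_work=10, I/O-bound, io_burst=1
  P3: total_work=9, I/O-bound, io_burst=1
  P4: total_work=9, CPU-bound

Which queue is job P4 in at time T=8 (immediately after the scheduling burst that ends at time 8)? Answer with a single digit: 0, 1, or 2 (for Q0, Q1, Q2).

Answer: 1

Derivation:
t=0-3: P1@Q0 runs 3, rem=3, quantum used, demote→Q1. Q0=[P2,P3,P4] Q1=[P1] Q2=[]
t=3-4: P2@Q0 runs 1, rem=9, I/O yield, promote→Q0. Q0=[P3,P4,P2] Q1=[P1] Q2=[]
t=4-5: P3@Q0 runs 1, rem=8, I/O yield, promote→Q0. Q0=[P4,P2,P3] Q1=[P1] Q2=[]
t=5-8: P4@Q0 runs 3, rem=6, quantum used, demote→Q1. Q0=[P2,P3] Q1=[P1,P4] Q2=[]
t=8-9: P2@Q0 runs 1, rem=8, I/O yield, promote→Q0. Q0=[P3,P2] Q1=[P1,P4] Q2=[]
t=9-10: P3@Q0 runs 1, rem=7, I/O yield, promote→Q0. Q0=[P2,P3] Q1=[P1,P4] Q2=[]
t=10-11: P2@Q0 runs 1, rem=7, I/O yield, promote→Q0. Q0=[P3,P2] Q1=[P1,P4] Q2=[]
t=11-12: P3@Q0 runs 1, rem=6, I/O yield, promote→Q0. Q0=[P2,P3] Q1=[P1,P4] Q2=[]
t=12-13: P2@Q0 runs 1, rem=6, I/O yield, promote→Q0. Q0=[P3,P2] Q1=[P1,P4] Q2=[]
t=13-14: P3@Q0 runs 1, rem=5, I/O yield, promote→Q0. Q0=[P2,P3] Q1=[P1,P4] Q2=[]
t=14-15: P2@Q0 runs 1, rem=5, I/O yield, promote→Q0. Q0=[P3,P2] Q1=[P1,P4] Q2=[]
t=15-16: P3@Q0 runs 1, rem=4, I/O yield, promote→Q0. Q0=[P2,P3] Q1=[P1,P4] Q2=[]
t=16-17: P2@Q0 runs 1, rem=4, I/O yield, promote→Q0. Q0=[P3,P2] Q1=[P1,P4] Q2=[]
t=17-18: P3@Q0 runs 1, rem=3, I/O yield, promote→Q0. Q0=[P2,P3] Q1=[P1,P4] Q2=[]
t=18-19: P2@Q0 runs 1, rem=3, I/O yield, promote→Q0. Q0=[P3,P2] Q1=[P1,P4] Q2=[]
t=19-20: P3@Q0 runs 1, rem=2, I/O yield, promote→Q0. Q0=[P2,P3] Q1=[P1,P4] Q2=[]
t=20-21: P2@Q0 runs 1, rem=2, I/O yield, promote→Q0. Q0=[P3,P2] Q1=[P1,P4] Q2=[]
t=21-22: P3@Q0 runs 1, rem=1, I/O yield, promote→Q0. Q0=[P2,P3] Q1=[P1,P4] Q2=[]
t=22-23: P2@Q0 runs 1, rem=1, I/O yield, promote→Q0. Q0=[P3,P2] Q1=[P1,P4] Q2=[]
t=23-24: P3@Q0 runs 1, rem=0, completes. Q0=[P2] Q1=[P1,P4] Q2=[]
t=24-25: P2@Q0 runs 1, rem=0, completes. Q0=[] Q1=[P1,P4] Q2=[]
t=25-28: P1@Q1 runs 3, rem=0, completes. Q0=[] Q1=[P4] Q2=[]
t=28-33: P4@Q1 runs 5, rem=1, quantum used, demote→Q2. Q0=[] Q1=[] Q2=[P4]
t=33-34: P4@Q2 runs 1, rem=0, completes. Q0=[] Q1=[] Q2=[]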